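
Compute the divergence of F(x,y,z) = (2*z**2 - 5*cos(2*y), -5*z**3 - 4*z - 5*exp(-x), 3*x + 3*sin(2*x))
0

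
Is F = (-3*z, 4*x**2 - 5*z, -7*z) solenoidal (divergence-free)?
No, ∇·F = -7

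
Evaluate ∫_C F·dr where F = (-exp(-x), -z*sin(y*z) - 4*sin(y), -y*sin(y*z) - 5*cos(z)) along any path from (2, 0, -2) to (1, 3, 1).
(5*(-1 + cos(3) - sin(2) - sin(1))*exp(2) - 1 + E)*exp(-2)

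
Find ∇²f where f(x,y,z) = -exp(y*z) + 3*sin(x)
-y**2*exp(y*z) - z**2*exp(y*z) - 3*sin(x)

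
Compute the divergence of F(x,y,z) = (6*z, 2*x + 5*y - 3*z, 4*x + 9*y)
5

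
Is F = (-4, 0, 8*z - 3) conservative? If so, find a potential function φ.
Yes, F is conservative. φ = -4*x + 4*z**2 - 3*z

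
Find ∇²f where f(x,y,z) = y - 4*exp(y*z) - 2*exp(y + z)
-4*y**2*exp(y*z) - 4*z**2*exp(y*z) - 4*exp(y + z)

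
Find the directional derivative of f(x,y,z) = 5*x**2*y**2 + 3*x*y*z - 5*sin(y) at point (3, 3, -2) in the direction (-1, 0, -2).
-306*sqrt(5)/5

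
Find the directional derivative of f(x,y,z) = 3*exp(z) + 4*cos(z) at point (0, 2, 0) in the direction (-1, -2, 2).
2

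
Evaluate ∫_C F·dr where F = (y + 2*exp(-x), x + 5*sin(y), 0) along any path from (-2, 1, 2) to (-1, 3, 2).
-2*E - 1 + 5*cos(1) - 5*cos(3) + 2*exp(2)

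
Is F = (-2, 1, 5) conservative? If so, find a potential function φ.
Yes, F is conservative. φ = -2*x + y + 5*z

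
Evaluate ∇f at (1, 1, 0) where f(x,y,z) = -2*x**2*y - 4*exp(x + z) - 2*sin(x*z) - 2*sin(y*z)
(-4*E - 4, -2, -4*E - 4)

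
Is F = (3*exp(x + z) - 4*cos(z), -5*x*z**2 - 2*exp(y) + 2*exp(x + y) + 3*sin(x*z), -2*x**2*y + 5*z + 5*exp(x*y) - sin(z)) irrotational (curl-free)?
No, ∇×F = (x*(-2*x + 10*z + 5*exp(x*y) - 3*cos(x*z)), 4*x*y - 5*y*exp(x*y) + 3*exp(x + z) + 4*sin(z), -5*z**2 + 3*z*cos(x*z) + 2*exp(x + y))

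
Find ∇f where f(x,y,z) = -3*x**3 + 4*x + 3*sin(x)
(-9*x**2 + 3*cos(x) + 4, 0, 0)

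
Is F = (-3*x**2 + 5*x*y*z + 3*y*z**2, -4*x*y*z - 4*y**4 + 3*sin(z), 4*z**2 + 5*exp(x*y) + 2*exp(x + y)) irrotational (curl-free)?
No, ∇×F = (4*x*y + 5*x*exp(x*y) + 2*exp(x + y) - 3*cos(z), 5*x*y + 6*y*z - 5*y*exp(x*y) - 2*exp(x + y), z*(-5*x - 4*y - 3*z))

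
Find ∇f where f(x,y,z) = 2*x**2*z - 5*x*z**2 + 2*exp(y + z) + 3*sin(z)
(z*(4*x - 5*z), 2*exp(y + z), 2*x**2 - 10*x*z + 2*exp(y + z) + 3*cos(z))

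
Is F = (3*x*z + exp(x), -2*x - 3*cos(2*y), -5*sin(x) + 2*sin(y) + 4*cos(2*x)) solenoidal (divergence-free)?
No, ∇·F = 3*z + exp(x) + 6*sin(2*y)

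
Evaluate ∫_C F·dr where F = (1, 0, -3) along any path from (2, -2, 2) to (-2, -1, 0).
2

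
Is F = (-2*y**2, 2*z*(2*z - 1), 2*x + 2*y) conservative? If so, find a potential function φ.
No, ∇×F = (4 - 8*z, -2, 4*y) ≠ 0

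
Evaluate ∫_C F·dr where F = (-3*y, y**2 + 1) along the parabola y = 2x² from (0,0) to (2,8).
488/3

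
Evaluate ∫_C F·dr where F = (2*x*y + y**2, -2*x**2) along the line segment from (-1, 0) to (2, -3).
6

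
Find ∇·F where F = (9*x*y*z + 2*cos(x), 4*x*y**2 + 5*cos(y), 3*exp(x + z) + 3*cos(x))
8*x*y + 9*y*z + 3*exp(x + z) - 2*sin(x) - 5*sin(y)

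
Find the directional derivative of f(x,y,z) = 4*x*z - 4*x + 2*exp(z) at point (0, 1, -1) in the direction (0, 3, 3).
sqrt(2)*exp(-1)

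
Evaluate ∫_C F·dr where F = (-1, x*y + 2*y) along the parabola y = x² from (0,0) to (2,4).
134/5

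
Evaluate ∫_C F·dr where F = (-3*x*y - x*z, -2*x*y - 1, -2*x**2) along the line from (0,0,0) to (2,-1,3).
-25/3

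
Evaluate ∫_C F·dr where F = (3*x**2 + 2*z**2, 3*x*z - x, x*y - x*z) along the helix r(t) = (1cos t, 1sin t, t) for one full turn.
pi*(-1 + 11*pi)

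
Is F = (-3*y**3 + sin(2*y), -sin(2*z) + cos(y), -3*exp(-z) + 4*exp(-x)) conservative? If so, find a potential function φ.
No, ∇×F = (2*cos(2*z), 4*exp(-x), 9*y**2 - 2*cos(2*y)) ≠ 0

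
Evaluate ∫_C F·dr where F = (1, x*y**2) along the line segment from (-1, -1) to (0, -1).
1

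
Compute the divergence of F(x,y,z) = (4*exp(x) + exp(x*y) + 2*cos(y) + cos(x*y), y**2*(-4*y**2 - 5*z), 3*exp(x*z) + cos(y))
3*x*exp(x*z) - 16*y**3 - 10*y*z + y*exp(x*y) - y*sin(x*y) + 4*exp(x)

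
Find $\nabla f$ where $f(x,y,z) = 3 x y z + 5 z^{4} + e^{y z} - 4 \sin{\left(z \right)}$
(3*y*z, z*(3*x + exp(y*z)), 3*x*y + y*exp(y*z) + 20*z**3 - 4*cos(z))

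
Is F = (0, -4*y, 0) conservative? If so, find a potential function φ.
Yes, F is conservative. φ = -2*y**2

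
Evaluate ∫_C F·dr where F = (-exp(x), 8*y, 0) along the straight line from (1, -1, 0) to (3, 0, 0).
-exp(3) - 4 + E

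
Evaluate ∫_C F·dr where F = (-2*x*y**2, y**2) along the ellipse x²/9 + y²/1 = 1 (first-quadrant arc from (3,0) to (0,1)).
29/6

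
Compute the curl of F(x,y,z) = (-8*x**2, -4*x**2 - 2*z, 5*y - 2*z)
(7, 0, -8*x)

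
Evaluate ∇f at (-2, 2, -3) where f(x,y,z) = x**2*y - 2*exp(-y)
(-8, 2*exp(-2) + 4, 0)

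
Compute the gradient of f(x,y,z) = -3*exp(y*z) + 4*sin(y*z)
(0, z*(-3*exp(y*z) + 4*cos(y*z)), y*(-3*exp(y*z) + 4*cos(y*z)))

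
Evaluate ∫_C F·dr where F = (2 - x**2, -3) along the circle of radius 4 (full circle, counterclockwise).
0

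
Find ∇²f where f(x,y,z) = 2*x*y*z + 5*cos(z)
-5*cos(z)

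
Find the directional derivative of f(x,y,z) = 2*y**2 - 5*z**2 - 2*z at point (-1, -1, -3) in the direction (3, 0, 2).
56*sqrt(13)/13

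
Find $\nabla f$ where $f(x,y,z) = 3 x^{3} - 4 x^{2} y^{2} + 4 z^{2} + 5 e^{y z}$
(x*(9*x - 8*y**2), -8*x**2*y + 5*z*exp(y*z), 5*y*exp(y*z) + 8*z)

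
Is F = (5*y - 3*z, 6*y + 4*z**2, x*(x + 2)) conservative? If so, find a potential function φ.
No, ∇×F = (-8*z, -2*x - 5, -5) ≠ 0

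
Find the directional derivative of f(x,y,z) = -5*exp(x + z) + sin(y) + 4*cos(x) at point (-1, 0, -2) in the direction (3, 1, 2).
sqrt(14)*(-25 + exp(3) + 12*exp(3)*sin(1))*exp(-3)/14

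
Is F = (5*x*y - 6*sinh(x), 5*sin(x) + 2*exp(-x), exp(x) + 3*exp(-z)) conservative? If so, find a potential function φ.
No, ∇×F = (0, -exp(x), -5*x + 5*cos(x) - 2*exp(-x)) ≠ 0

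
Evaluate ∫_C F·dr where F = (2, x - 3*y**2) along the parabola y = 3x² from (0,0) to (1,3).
-23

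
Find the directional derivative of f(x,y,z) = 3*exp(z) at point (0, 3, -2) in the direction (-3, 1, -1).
-3*sqrt(11)*exp(-2)/11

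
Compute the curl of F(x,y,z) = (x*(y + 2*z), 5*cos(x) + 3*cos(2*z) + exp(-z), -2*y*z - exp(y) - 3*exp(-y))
(-2*z - exp(y) + 6*sin(2*z) + exp(-z) + 3*exp(-y), 2*x, -x - 5*sin(x))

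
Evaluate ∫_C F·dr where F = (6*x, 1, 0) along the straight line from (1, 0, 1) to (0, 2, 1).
-1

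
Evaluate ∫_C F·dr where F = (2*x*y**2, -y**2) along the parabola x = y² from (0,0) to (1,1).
1/3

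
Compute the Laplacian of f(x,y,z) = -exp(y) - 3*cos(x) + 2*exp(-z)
-exp(y) + 3*cos(x) + 2*exp(-z)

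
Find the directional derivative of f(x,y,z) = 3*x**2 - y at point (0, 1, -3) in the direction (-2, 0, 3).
0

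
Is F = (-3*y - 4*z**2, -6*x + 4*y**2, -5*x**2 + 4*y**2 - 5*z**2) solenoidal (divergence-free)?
No, ∇·F = 8*y - 10*z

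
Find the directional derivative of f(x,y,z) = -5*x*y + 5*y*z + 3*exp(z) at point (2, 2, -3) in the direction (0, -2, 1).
sqrt(5)*(3/5 + 12*exp(3))*exp(-3)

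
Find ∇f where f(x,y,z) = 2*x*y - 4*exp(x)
(2*y - 4*exp(x), 2*x, 0)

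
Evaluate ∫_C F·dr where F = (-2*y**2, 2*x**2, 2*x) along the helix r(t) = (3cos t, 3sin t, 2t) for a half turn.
72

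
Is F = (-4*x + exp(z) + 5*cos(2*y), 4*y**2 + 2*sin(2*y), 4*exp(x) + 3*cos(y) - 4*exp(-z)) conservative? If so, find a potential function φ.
No, ∇×F = (-3*sin(y), -4*exp(x) + exp(z), 10*sin(2*y)) ≠ 0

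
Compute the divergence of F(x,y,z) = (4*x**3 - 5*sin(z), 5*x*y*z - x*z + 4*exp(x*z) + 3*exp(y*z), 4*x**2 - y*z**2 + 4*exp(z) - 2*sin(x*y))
12*x**2 + 5*x*z - 2*y*z + 3*z*exp(y*z) + 4*exp(z)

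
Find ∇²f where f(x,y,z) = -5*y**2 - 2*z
-10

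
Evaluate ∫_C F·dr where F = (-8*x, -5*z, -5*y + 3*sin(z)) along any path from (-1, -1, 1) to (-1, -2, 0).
-8 + 3*cos(1)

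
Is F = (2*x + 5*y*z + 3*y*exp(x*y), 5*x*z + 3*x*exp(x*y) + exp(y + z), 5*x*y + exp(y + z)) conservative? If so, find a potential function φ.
Yes, F is conservative. φ = x**2 + 5*x*y*z + 3*exp(x*y) + exp(y + z)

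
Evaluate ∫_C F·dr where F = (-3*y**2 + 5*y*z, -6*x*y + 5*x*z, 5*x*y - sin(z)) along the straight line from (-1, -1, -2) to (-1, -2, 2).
39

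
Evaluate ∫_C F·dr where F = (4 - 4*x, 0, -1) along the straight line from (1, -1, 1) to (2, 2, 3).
-4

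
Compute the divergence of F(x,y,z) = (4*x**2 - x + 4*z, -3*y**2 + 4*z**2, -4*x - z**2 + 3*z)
8*x - 6*y - 2*z + 2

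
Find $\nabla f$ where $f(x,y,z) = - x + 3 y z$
(-1, 3*z, 3*y)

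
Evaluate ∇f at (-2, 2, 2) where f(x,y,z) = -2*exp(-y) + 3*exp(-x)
(-3*exp(2), 2*exp(-2), 0)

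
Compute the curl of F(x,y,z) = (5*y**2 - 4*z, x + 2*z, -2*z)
(-2, -4, 1 - 10*y)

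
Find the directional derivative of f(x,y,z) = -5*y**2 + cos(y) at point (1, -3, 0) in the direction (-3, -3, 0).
-sqrt(2)*(sin(3) + 30)/2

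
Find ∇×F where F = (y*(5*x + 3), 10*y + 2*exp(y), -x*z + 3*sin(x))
(0, z - 3*cos(x), -5*x - 3)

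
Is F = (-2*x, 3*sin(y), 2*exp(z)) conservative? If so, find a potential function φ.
Yes, F is conservative. φ = -x**2 + 2*exp(z) - 3*cos(y)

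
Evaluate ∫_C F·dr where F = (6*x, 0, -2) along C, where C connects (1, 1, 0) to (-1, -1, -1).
2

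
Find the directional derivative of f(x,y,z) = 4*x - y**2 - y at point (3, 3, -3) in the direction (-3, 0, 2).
-12*sqrt(13)/13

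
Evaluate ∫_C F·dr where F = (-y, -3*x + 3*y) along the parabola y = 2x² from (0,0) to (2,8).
176/3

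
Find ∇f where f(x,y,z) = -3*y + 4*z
(0, -3, 4)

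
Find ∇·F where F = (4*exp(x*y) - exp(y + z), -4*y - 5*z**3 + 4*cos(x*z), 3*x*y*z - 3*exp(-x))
3*x*y + 4*y*exp(x*y) - 4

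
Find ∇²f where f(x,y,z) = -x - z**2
-2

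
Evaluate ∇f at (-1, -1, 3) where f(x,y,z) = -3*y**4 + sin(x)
(cos(1), 12, 0)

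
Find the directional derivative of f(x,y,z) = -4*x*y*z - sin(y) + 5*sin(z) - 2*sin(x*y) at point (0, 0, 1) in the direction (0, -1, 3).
sqrt(10)*(1 + 15*cos(1))/10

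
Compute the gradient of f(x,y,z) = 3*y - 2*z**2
(0, 3, -4*z)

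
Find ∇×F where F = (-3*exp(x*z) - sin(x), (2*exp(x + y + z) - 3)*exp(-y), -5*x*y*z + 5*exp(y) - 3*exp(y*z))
(-5*x*z - 3*z*exp(y*z) + 5*exp(y) - 2*exp(x + z), -3*x*exp(x*z) + 5*y*z, 2*exp(x + z))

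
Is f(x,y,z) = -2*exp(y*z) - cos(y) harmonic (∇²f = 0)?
No, ∇²f = -2*y**2*exp(y*z) - 2*z**2*exp(y*z) + cos(y)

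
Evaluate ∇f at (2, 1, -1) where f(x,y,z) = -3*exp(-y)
(0, 3*exp(-1), 0)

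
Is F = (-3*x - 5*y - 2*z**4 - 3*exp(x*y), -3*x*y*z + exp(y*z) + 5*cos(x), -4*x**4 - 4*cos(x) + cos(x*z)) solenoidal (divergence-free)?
No, ∇·F = -3*x*z - x*sin(x*z) - 3*y*exp(x*y) + z*exp(y*z) - 3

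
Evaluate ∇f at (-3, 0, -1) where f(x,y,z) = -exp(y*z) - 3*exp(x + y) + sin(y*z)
(-3*exp(-3), -3*exp(-3), 0)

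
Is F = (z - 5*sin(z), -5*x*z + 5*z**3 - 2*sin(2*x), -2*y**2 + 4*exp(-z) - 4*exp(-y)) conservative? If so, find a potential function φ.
No, ∇×F = (5*x - 4*y - 15*z**2 + 4*exp(-y), 1 - 5*cos(z), -5*z - 4*cos(2*x)) ≠ 0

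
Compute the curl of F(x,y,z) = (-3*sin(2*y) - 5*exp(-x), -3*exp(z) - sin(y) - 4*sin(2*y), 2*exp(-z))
(3*exp(z), 0, 6*cos(2*y))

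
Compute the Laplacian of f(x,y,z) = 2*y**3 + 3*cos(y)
12*y - 3*cos(y)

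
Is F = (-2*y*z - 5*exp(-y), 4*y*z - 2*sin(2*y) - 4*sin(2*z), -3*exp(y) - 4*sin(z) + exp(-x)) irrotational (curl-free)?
No, ∇×F = (-4*y - 3*exp(y) + 8*cos(2*z), -2*y + exp(-x), 2*z - 5*exp(-y))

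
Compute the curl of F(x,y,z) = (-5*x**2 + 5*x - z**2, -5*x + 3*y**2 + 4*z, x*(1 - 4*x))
(-4, 8*x - 2*z - 1, -5)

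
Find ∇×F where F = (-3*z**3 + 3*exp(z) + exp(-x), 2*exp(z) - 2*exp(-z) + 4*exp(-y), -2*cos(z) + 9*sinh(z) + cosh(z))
(-4*cosh(z), -9*z**2 + 3*exp(z), 0)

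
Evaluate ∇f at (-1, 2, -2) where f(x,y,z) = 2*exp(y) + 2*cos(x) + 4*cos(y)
(2*sin(1), -4*sin(2) + 2*exp(2), 0)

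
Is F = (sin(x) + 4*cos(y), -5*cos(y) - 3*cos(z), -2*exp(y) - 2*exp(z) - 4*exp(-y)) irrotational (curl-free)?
No, ∇×F = (-2*exp(y) - 3*sin(z) + 4*exp(-y), 0, 4*sin(y))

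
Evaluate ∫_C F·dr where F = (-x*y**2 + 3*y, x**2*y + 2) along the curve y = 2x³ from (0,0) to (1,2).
13/2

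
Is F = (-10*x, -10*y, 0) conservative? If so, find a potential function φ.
Yes, F is conservative. φ = -5*x**2 - 5*y**2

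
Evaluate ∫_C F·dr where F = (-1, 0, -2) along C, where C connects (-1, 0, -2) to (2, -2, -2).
-3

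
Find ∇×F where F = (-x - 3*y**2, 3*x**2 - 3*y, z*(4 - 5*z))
(0, 0, 6*x + 6*y)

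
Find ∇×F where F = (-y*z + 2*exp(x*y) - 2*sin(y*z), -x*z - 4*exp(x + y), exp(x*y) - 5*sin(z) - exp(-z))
(x*(exp(x*y) + 1), -y*(exp(x*y) + 2*cos(y*z) + 1), -2*x*exp(x*y) + 2*z*cos(y*z) - 4*exp(x + y))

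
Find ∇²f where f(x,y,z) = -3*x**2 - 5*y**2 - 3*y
-16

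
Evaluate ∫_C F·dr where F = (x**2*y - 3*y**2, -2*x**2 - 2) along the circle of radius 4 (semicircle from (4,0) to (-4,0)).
256 - 32*pi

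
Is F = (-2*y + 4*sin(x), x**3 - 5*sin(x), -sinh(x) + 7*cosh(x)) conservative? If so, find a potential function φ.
No, ∇×F = (0, -7*sinh(x) + cosh(x), 3*x**2 - 5*cos(x) + 2) ≠ 0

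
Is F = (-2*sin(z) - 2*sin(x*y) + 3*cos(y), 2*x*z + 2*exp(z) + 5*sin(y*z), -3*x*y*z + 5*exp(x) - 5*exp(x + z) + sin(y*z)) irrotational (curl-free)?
No, ∇×F = (-3*x*z - 2*x - 5*y*cos(y*z) + z*cos(y*z) - 2*exp(z), 3*y*z - 5*exp(x) + 5*exp(x + z) - 2*cos(z), 2*x*cos(x*y) + 2*z + 3*sin(y))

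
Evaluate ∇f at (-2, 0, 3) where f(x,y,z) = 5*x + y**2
(5, 0, 0)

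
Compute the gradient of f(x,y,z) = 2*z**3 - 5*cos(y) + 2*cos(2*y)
(0, (5 - 8*cos(y))*sin(y), 6*z**2)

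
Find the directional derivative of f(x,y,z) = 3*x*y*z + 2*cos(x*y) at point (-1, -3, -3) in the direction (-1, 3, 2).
9*sqrt(14)/7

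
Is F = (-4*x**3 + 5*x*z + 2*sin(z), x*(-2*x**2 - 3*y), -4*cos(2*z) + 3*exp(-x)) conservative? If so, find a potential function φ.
No, ∇×F = (0, 5*x + 2*cos(z) + 3*exp(-x), -6*x**2 - 3*y) ≠ 0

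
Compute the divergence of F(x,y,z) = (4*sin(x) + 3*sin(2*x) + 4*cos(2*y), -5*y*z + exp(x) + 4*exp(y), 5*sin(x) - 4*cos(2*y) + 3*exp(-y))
-5*z + 4*exp(y) + 4*cos(x) + 6*cos(2*x)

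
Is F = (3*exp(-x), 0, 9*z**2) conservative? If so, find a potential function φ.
Yes, F is conservative. φ = 3*z**3 - 3*exp(-x)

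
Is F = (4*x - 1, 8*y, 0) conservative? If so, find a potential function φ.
Yes, F is conservative. φ = 2*x**2 - x + 4*y**2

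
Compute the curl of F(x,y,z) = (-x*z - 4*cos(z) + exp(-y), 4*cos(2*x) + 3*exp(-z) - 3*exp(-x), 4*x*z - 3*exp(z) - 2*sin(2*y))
(-4*cos(2*y) + 3*exp(-z), -x - 4*z + 4*sin(z), -8*sin(2*x) + exp(-y) + 3*exp(-x))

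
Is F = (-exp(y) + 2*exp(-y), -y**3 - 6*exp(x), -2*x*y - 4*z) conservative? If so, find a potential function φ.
No, ∇×F = (-2*x, 2*y, -6*exp(x) + exp(y) + 2*exp(-y)) ≠ 0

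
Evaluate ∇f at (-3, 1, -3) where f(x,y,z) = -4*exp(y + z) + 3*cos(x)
(3*sin(3), -4*exp(-2), -4*exp(-2))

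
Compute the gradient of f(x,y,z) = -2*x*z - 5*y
(-2*z, -5, -2*x)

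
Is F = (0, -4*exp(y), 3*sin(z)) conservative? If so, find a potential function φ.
Yes, F is conservative. φ = -4*exp(y) - 3*cos(z)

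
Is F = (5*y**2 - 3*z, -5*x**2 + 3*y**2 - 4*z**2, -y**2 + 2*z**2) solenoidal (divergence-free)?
No, ∇·F = 6*y + 4*z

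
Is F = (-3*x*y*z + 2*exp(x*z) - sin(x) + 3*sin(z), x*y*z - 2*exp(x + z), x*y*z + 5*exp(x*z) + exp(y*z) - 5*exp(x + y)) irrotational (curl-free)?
No, ∇×F = (-x*y + x*z + z*exp(y*z) - 5*exp(x + y) + 2*exp(x + z), -3*x*y + 2*x*exp(x*z) - y*z - 5*z*exp(x*z) + 5*exp(x + y) + 3*cos(z), 3*x*z + y*z - 2*exp(x + z))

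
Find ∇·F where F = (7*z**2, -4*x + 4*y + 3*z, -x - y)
4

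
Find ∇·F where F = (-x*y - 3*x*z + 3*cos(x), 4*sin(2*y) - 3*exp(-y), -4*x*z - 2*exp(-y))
-4*x - y - 3*z - 3*sin(x) + 8*cos(2*y) + 3*exp(-y)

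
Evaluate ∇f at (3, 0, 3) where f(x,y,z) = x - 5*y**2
(1, 0, 0)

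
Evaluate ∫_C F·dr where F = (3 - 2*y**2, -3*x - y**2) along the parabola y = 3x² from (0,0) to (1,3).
-78/5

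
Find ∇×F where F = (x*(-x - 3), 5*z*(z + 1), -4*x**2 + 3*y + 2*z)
(-10*z - 2, 8*x, 0)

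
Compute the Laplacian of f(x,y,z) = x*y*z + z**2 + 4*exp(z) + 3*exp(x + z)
4*exp(z) + 6*exp(x + z) + 2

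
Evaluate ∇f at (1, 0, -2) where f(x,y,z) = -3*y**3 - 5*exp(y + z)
(0, -5*exp(-2), -5*exp(-2))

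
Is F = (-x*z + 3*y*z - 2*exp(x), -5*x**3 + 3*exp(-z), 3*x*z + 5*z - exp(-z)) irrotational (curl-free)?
No, ∇×F = (3*exp(-z), -x + 3*y - 3*z, -15*x**2 - 3*z)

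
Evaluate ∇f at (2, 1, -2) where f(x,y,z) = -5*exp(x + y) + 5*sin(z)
(-5*exp(3), -5*exp(3), 5*cos(2))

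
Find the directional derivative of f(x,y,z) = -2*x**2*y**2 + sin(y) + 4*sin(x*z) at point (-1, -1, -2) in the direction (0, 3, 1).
sqrt(10)*(3*cos(1) - 4*cos(2) + 12)/10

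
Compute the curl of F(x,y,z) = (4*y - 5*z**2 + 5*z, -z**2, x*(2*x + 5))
(2*z, -4*x - 10*z, -4)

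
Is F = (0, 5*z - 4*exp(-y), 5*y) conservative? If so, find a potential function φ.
Yes, F is conservative. φ = 5*y*z + 4*exp(-y)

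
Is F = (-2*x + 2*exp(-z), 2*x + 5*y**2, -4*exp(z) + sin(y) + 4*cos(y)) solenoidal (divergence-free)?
No, ∇·F = 10*y - 4*exp(z) - 2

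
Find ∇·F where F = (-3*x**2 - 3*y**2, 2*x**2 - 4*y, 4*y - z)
-6*x - 5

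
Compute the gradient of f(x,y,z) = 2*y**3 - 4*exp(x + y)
(-4*exp(x + y), 6*y**2 - 4*exp(x + y), 0)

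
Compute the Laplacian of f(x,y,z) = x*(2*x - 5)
4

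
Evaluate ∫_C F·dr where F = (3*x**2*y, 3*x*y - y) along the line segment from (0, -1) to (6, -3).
-502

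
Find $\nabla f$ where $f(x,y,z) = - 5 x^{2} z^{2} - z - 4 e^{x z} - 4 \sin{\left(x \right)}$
(-10*x*z**2 - 4*z*exp(x*z) - 4*cos(x), 0, -10*x**2*z - 4*x*exp(x*z) - 1)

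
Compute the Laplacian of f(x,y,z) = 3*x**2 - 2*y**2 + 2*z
2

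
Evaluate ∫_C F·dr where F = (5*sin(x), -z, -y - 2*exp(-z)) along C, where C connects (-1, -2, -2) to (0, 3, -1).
-2*exp(2) + 2 + 5*cos(1) + 2*E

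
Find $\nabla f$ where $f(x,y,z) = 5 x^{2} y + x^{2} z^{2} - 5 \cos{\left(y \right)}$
(2*x*(5*y + z**2), 5*x**2 + 5*sin(y), 2*x**2*z)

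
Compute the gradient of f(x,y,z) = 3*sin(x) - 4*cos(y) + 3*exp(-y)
(3*cos(x), 4*sin(y) - 3*exp(-y), 0)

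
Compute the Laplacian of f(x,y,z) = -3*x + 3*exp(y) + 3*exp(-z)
3*exp(y) + 3*exp(-z)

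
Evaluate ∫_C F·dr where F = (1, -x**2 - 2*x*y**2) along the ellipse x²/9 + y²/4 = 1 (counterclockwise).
-12*pi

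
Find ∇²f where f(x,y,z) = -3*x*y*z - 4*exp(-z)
-4*exp(-z)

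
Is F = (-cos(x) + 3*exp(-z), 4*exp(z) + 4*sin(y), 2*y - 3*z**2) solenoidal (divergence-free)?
No, ∇·F = -6*z + sin(x) + 4*cos(y)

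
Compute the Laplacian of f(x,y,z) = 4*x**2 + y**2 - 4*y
10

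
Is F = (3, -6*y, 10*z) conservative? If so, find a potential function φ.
Yes, F is conservative. φ = 3*x - 3*y**2 + 5*z**2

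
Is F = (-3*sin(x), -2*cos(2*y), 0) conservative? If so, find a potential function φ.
Yes, F is conservative. φ = -sin(2*y) + 3*cos(x)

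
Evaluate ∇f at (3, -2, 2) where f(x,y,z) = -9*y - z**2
(0, -9, -4)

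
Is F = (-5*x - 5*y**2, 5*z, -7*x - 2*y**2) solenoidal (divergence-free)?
No, ∇·F = -5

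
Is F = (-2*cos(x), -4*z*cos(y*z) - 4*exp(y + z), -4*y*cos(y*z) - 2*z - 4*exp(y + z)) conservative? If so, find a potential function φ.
Yes, F is conservative. φ = -z**2 - 4*exp(y + z) - 2*sin(x) - 4*sin(y*z)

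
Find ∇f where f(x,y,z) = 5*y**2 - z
(0, 10*y, -1)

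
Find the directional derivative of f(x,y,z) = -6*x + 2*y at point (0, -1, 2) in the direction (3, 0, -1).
-9*sqrt(10)/5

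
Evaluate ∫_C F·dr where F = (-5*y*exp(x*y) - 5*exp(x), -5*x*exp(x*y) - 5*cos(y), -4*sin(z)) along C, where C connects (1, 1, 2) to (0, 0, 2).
-10 + 5*sin(1) + 10*E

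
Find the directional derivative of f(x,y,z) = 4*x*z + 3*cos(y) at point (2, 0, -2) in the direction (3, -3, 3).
0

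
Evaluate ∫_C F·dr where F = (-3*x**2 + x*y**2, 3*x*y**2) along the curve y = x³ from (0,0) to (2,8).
4728/5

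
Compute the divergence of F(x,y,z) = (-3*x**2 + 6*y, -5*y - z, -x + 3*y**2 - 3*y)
-6*x - 5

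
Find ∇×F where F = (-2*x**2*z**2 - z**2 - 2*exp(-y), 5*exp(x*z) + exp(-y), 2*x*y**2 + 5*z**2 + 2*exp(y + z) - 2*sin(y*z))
(4*x*y - 5*x*exp(x*z) - 2*z*cos(y*z) + 2*exp(y + z), -4*x**2*z - 2*y**2 - 2*z, 5*z*exp(x*z) - 2*exp(-y))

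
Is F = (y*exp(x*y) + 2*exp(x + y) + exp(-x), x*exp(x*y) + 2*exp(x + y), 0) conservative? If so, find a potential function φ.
Yes, F is conservative. φ = exp(x*y) + 2*exp(x + y) - exp(-x)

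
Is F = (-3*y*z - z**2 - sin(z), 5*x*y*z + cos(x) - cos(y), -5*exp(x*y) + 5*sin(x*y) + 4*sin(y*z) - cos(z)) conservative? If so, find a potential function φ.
No, ∇×F = (-5*x*y - 5*x*exp(x*y) + 5*x*cos(x*y) + 4*z*cos(y*z), 5*y*exp(x*y) - 5*y*cos(x*y) - 3*y - 2*z - cos(z), 5*y*z + 3*z - sin(x)) ≠ 0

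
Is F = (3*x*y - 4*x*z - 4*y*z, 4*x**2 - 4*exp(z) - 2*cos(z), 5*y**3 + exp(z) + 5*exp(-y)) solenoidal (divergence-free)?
No, ∇·F = 3*y - 4*z + exp(z)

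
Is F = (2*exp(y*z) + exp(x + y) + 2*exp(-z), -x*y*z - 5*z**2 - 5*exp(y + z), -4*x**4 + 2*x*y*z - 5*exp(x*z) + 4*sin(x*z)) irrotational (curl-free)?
No, ∇×F = (x*y + 2*x*z + 10*z + 5*exp(y + z), 16*x**3 - 2*y*z + 2*y*exp(y*z) + 5*z*exp(x*z) - 4*z*cos(x*z) - 2*exp(-z), -y*z - 2*z*exp(y*z) - exp(x + y))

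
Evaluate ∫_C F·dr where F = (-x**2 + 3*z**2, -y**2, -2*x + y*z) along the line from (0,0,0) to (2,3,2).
-11/3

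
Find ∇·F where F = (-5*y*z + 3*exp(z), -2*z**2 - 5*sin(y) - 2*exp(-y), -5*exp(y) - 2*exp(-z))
-5*cos(y) + 2*exp(-z) + 2*exp(-y)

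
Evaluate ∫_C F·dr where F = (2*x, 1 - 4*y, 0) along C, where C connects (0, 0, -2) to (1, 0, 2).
1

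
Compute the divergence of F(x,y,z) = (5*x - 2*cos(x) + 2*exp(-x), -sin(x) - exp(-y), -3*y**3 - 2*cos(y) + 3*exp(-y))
2*sin(x) + 5 + exp(-y) - 2*exp(-x)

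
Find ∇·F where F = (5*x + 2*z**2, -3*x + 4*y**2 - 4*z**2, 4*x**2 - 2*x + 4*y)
8*y + 5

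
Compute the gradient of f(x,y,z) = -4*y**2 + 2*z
(0, -8*y, 2)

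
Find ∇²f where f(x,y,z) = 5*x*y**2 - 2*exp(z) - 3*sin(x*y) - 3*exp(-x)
3*x**2*sin(x*y) + 10*x + 3*y**2*sin(x*y) - 2*exp(z) - 3*exp(-x)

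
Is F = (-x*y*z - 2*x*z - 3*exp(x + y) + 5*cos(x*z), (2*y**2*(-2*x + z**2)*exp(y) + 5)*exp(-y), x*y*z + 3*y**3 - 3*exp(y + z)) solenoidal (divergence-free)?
No, ∇·F = -7*x*y + 4*y*z**2 - y*z - 5*z*sin(x*z) - 2*z - 3*exp(x + y) - 3*exp(y + z) - 5*exp(-y)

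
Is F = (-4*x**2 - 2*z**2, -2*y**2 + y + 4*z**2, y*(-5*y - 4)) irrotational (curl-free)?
No, ∇×F = (-10*y - 8*z - 4, -4*z, 0)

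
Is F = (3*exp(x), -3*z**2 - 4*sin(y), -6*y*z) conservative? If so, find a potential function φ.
Yes, F is conservative. φ = -3*y*z**2 + 3*exp(x) + 4*cos(y)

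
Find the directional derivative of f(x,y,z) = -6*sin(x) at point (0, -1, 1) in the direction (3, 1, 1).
-18*sqrt(11)/11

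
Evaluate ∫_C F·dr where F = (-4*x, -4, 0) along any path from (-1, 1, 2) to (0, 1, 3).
2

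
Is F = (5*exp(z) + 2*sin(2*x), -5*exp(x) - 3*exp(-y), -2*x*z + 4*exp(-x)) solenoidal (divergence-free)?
No, ∇·F = -2*x + 4*cos(2*x) + 3*exp(-y)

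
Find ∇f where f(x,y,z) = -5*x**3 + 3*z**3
(-15*x**2, 0, 9*z**2)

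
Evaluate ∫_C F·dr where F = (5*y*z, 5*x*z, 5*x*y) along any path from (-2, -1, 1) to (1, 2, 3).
20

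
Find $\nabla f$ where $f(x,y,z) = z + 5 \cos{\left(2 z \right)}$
(0, 0, 1 - 10*sin(2*z))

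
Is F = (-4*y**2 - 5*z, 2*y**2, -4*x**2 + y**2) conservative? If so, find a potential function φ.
No, ∇×F = (2*y, 8*x - 5, 8*y) ≠ 0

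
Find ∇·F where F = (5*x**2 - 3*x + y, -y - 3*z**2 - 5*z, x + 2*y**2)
10*x - 4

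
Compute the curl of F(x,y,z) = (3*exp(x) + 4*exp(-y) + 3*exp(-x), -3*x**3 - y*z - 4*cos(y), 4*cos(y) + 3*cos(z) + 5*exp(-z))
(y - 4*sin(y), 0, -9*x**2 + 4*exp(-y))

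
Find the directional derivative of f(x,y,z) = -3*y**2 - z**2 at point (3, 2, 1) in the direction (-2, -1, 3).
3*sqrt(14)/7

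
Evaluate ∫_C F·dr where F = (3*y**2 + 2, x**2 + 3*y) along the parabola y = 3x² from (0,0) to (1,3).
112/5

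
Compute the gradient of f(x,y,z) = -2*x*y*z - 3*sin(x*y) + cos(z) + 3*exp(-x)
(-2*y*z - 3*y*cos(x*y) - 3*exp(-x), -x*(2*z + 3*cos(x*y)), -2*x*y - sin(z))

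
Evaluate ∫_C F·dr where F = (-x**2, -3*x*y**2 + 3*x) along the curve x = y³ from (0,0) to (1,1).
-1/12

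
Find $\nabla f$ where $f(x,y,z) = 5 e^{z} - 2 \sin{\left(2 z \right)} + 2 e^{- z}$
(0, 0, 5*exp(z) - 4*cos(2*z) - 2*exp(-z))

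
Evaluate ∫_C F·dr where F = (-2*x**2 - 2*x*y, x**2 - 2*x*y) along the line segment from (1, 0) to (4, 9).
-303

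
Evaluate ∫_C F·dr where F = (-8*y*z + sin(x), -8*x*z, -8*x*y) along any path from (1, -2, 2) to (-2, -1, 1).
-48 - cos(2) + cos(1)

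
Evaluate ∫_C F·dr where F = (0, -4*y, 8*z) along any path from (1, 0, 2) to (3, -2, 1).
-20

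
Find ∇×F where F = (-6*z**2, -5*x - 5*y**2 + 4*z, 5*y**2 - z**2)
(10*y - 4, -12*z, -5)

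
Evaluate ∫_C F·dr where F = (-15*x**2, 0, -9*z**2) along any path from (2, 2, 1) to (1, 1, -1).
41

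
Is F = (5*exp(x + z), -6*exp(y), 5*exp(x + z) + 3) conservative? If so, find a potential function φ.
Yes, F is conservative. φ = 3*z - 6*exp(y) + 5*exp(x + z)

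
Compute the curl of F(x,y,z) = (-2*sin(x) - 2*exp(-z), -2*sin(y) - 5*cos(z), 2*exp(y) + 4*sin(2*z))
(2*exp(y) - 5*sin(z), 2*exp(-z), 0)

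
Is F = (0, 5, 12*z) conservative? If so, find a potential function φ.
Yes, F is conservative. φ = 5*y + 6*z**2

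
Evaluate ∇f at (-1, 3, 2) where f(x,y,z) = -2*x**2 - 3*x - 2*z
(1, 0, -2)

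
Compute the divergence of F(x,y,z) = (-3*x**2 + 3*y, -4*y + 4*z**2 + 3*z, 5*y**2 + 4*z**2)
-6*x + 8*z - 4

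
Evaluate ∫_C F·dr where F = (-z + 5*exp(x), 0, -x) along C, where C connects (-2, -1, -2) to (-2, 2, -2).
0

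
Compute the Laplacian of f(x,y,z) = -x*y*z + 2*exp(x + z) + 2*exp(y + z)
4*exp(x + z) + 4*exp(y + z)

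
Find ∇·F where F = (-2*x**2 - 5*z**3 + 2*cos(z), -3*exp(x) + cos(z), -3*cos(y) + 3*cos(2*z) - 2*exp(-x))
-4*x - 6*sin(2*z)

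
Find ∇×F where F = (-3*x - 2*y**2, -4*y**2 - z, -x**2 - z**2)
(1, 2*x, 4*y)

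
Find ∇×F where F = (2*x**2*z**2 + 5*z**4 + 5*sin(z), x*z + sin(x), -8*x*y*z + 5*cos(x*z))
(x*(-8*z - 1), 4*x**2*z + 8*y*z + 20*z**3 + 5*z*sin(x*z) + 5*cos(z), z + cos(x))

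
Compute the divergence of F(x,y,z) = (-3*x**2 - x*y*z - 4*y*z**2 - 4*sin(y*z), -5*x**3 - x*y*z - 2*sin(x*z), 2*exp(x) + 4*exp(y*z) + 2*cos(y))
-x*z - 6*x - y*z + 4*y*exp(y*z)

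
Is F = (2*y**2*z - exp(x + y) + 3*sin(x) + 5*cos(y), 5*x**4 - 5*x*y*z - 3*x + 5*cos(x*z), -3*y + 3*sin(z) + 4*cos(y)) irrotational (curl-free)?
No, ∇×F = (5*x*y + 5*x*sin(x*z) - 4*sin(y) - 3, 2*y**2, 20*x**3 - 9*y*z - 5*z*sin(x*z) + exp(x + y) + 5*sin(y) - 3)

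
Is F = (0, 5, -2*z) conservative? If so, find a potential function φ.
Yes, F is conservative. φ = 5*y - z**2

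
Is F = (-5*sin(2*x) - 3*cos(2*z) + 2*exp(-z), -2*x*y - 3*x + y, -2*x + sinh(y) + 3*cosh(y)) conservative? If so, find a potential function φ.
No, ∇×F = (3*sinh(y) + cosh(y), 6*sin(2*z) + 2 - 2*exp(-z), -2*y - 3) ≠ 0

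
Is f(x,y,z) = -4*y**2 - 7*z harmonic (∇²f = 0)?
No, ∇²f = -8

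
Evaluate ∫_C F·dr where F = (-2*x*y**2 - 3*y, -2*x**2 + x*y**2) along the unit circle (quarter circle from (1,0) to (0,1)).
-5/6 + 13*pi/16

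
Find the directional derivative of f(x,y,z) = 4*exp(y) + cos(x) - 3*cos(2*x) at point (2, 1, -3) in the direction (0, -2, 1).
-8*sqrt(5)*E/5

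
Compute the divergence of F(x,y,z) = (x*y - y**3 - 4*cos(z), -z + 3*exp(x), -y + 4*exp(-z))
y - 4*exp(-z)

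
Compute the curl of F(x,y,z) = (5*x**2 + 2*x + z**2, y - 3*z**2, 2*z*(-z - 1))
(6*z, 2*z, 0)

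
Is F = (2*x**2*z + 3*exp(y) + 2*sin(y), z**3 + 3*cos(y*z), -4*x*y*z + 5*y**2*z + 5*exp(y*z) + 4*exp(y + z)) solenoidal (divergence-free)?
No, ∇·F = -4*x*y + 4*x*z + 5*y**2 + 5*y*exp(y*z) - 3*z*sin(y*z) + 4*exp(y + z)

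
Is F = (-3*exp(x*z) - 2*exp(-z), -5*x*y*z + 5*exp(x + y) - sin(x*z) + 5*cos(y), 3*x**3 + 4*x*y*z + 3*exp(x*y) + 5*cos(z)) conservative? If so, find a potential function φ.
No, ∇×F = (x*(5*y + 4*z + 3*exp(x*y) + cos(x*z)), -9*x**2 - 3*x*exp(x*z) - 4*y*z - 3*y*exp(x*y) + 2*exp(-z), -5*y*z - z*cos(x*z) + 5*exp(x + y)) ≠ 0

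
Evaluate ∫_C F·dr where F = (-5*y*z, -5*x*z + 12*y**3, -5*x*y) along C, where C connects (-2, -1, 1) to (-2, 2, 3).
115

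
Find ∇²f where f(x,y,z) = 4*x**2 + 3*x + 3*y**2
14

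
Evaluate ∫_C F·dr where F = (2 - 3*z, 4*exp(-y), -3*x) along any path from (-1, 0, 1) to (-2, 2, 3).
17 - 4*exp(-2)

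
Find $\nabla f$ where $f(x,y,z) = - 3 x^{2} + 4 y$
(-6*x, 4, 0)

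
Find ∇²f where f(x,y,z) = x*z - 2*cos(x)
2*cos(x)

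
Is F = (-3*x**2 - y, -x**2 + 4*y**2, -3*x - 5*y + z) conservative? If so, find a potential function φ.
No, ∇×F = (-5, 3, 1 - 2*x) ≠ 0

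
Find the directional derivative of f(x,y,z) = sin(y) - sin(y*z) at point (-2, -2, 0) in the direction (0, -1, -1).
-sqrt(2)*(cos(2) + 2)/2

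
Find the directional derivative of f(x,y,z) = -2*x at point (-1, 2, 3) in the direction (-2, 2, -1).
4/3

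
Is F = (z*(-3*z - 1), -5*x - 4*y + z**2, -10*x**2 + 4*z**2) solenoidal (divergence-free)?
No, ∇·F = 8*z - 4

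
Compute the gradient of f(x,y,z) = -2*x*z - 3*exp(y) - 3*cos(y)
(-2*z, -3*exp(y) + 3*sin(y), -2*x)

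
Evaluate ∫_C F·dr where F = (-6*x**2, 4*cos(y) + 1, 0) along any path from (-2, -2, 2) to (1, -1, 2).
-17 - 4*sin(1) + 4*sin(2)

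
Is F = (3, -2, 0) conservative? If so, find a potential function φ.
Yes, F is conservative. φ = 3*x - 2*y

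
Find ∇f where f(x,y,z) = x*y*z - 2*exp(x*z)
(z*(y - 2*exp(x*z)), x*z, x*(y - 2*exp(x*z)))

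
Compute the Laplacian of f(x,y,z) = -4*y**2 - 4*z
-8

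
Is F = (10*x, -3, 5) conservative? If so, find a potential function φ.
Yes, F is conservative. φ = 5*x**2 - 3*y + 5*z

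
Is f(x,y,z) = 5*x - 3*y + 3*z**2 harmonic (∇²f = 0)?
No, ∇²f = 6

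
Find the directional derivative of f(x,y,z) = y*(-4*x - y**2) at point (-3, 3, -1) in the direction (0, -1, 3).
3*sqrt(10)/2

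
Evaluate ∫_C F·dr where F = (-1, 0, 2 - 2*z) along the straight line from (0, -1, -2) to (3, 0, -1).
2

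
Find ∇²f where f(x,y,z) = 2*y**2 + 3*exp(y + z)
6*exp(y + z) + 4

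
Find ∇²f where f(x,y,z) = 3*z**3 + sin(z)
18*z - sin(z)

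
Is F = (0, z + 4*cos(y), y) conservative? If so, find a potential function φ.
Yes, F is conservative. φ = y*z + 4*sin(y)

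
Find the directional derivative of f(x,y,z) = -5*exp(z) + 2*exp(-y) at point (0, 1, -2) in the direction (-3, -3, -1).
sqrt(19)*(5 + 6*E)*exp(-2)/19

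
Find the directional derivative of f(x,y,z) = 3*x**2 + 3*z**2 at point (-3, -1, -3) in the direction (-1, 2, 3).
-18*sqrt(14)/7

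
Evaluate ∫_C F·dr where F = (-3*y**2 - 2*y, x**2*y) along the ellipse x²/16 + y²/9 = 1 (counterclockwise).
24*pi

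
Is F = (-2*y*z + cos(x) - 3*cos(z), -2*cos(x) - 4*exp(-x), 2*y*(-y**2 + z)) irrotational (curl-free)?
No, ∇×F = (-6*y**2 + 2*z, -2*y + 3*sin(z), 2*z + 2*sin(x) + 4*exp(-x))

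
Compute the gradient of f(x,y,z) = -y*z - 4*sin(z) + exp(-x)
(-exp(-x), -z, -y - 4*cos(z))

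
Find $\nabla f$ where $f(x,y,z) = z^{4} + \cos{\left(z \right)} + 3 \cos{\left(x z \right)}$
(-3*z*sin(x*z), 0, -3*x*sin(x*z) + 4*z**3 - sin(z))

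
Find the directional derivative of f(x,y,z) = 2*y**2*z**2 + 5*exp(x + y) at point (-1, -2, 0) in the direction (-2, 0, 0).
-5*exp(-3)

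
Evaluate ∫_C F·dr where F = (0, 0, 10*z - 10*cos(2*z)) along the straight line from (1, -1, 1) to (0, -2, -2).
5*sin(4) + 5*sin(2) + 15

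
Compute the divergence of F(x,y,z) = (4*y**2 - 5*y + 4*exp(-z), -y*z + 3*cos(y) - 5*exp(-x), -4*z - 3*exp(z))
-z - 3*exp(z) - 3*sin(y) - 4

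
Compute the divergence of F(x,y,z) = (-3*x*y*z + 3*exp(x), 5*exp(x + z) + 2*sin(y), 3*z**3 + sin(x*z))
x*cos(x*z) - 3*y*z + 9*z**2 + 3*exp(x) + 2*cos(y)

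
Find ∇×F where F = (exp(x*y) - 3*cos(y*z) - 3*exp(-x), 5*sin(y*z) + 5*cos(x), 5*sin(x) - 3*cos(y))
(-5*y*cos(y*z) + 3*sin(y), 3*y*sin(y*z) - 5*cos(x), -x*exp(x*y) - 3*z*sin(y*z) - 5*sin(x))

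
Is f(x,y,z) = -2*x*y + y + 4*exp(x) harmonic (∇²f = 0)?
No, ∇²f = 4*exp(x)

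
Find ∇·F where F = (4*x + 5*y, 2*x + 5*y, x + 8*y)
9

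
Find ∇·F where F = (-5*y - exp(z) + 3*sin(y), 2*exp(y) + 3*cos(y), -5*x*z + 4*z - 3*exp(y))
-5*x + 2*exp(y) - 3*sin(y) + 4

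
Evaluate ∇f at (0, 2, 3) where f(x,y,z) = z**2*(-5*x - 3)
(-45, 0, -18)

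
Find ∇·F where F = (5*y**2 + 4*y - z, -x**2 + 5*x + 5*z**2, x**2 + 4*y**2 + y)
0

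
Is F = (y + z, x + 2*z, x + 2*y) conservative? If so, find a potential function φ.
Yes, F is conservative. φ = x*y + x*z + 2*y*z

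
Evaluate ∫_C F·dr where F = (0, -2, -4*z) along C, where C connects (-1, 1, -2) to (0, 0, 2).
2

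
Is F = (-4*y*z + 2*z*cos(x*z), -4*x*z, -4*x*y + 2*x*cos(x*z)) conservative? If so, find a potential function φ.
Yes, F is conservative. φ = -4*x*y*z + 2*sin(x*z)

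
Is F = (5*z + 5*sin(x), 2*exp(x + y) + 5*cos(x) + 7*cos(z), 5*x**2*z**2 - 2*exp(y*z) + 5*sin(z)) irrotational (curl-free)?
No, ∇×F = (-2*z*exp(y*z) + 7*sin(z), -10*x*z**2 + 5, 2*exp(x + y) - 5*sin(x))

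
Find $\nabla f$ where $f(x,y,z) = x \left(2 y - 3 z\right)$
(2*y - 3*z, 2*x, -3*x)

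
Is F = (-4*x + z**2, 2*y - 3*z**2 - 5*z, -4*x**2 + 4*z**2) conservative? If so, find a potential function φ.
No, ∇×F = (6*z + 5, 8*x + 2*z, 0) ≠ 0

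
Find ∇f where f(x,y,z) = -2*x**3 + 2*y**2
(-6*x**2, 4*y, 0)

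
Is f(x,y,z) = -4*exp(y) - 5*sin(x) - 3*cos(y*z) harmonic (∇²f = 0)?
No, ∇²f = 3*y**2*cos(y*z) + 3*z**2*cos(y*z) - 4*exp(y) + 5*sin(x)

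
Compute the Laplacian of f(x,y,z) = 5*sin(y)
-5*sin(y)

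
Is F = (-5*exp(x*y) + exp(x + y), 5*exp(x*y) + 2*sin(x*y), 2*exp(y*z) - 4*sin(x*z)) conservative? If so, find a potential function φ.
No, ∇×F = (2*z*exp(y*z), 4*z*cos(x*z), 5*x*exp(x*y) + 5*y*exp(x*y) + 2*y*cos(x*y) - exp(x + y)) ≠ 0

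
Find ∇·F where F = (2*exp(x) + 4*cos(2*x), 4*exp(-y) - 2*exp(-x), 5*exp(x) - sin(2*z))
2*exp(x) - 8*sin(2*x) - 2*cos(2*z) - 4*exp(-y)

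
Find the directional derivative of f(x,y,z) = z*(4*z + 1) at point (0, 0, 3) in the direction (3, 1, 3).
75*sqrt(19)/19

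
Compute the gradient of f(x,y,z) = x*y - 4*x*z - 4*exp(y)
(y - 4*z, x - 4*exp(y), -4*x)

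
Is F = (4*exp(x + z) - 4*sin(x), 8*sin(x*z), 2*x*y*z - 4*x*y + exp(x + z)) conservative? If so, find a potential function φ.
No, ∇×F = (2*x*(z - 4*cos(x*z) - 2), -2*y*z + 4*y + 3*exp(x + z), 8*z*cos(x*z)) ≠ 0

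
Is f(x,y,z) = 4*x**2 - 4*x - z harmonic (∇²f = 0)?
No, ∇²f = 8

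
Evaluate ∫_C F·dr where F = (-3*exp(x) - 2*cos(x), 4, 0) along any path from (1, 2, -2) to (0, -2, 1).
-19 + 2*sin(1) + 3*E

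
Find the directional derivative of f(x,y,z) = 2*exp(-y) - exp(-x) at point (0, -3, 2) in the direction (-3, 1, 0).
sqrt(10)*(-2*exp(3) - 3)/10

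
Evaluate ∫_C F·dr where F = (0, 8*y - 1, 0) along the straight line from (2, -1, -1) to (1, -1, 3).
0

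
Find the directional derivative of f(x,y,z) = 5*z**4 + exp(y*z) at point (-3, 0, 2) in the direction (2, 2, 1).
164/3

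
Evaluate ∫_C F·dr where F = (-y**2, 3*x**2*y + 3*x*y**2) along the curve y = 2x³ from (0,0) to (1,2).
779/70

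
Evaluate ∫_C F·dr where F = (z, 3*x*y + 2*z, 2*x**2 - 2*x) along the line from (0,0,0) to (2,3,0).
18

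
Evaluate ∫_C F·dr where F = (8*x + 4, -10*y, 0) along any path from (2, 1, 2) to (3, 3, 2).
-16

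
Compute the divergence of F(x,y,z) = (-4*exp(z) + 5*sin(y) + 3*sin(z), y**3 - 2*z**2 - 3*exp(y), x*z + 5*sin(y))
x + 3*y**2 - 3*exp(y)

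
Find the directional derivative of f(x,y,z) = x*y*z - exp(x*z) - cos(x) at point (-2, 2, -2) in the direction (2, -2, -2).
-sqrt(3)*(sin(2) + 4)/3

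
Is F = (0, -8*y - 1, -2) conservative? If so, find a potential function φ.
Yes, F is conservative. φ = -4*y**2 - y - 2*z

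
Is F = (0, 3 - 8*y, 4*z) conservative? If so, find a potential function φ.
Yes, F is conservative. φ = -4*y**2 + 3*y + 2*z**2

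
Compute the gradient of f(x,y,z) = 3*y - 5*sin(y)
(0, 3 - 5*cos(y), 0)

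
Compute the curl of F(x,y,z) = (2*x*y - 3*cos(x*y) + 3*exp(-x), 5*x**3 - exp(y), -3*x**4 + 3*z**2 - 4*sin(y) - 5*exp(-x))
(-4*cos(y), 12*x**3 - 5*exp(-x), x*(15*x - 3*sin(x*y) - 2))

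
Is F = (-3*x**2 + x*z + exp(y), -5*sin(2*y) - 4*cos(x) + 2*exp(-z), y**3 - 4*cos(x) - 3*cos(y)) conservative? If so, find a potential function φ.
No, ∇×F = (3*y**2 + 3*sin(y) + 2*exp(-z), x - 4*sin(x), -exp(y) + 4*sin(x)) ≠ 0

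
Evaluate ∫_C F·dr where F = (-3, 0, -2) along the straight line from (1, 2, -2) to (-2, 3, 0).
5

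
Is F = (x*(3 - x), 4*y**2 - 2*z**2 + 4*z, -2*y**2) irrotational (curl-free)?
No, ∇×F = (-4*y + 4*z - 4, 0, 0)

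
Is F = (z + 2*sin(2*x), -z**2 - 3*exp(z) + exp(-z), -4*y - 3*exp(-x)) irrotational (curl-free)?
No, ∇×F = (2*z + 3*exp(z) - 4 + exp(-z), 1 - 3*exp(-x), 0)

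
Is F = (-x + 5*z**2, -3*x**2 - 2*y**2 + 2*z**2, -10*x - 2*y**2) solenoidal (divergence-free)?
No, ∇·F = -4*y - 1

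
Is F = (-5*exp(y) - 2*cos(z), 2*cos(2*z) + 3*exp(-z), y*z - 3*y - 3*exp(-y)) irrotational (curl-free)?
No, ∇×F = (z + 4*sin(2*z) - 3 + 3*exp(-z) + 3*exp(-y), 2*sin(z), 5*exp(y))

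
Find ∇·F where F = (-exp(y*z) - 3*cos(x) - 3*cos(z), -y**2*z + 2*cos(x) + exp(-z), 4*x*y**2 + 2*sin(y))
-2*y*z + 3*sin(x)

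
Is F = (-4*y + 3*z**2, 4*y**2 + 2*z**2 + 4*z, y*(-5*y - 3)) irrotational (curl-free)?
No, ∇×F = (-10*y - 4*z - 7, 6*z, 4)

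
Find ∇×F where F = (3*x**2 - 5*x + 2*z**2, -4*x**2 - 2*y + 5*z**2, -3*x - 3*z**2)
(-10*z, 4*z + 3, -8*x)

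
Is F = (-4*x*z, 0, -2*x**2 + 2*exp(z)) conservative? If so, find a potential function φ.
Yes, F is conservative. φ = -2*x**2*z + 2*exp(z)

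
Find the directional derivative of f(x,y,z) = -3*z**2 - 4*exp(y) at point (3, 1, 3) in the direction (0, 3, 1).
3*sqrt(10)*(-2*E - 3)/5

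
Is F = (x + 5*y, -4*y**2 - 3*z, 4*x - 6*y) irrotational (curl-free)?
No, ∇×F = (-3, -4, -5)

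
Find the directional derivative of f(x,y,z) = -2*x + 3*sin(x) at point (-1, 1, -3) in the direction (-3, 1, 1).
3*sqrt(11)*(2 - 3*cos(1))/11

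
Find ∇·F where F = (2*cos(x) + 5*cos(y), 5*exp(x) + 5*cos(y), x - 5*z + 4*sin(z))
-2*sin(x) - 5*sin(y) + 4*cos(z) - 5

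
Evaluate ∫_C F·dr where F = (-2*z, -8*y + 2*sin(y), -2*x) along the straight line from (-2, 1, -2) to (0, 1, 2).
8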